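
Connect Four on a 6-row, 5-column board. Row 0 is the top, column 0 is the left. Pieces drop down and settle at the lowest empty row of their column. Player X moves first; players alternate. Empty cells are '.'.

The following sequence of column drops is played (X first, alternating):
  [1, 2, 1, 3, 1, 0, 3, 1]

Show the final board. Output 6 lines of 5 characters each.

Answer: .....
.....
.O...
.X...
.X.X.
OXOO.

Derivation:
Move 1: X drops in col 1, lands at row 5
Move 2: O drops in col 2, lands at row 5
Move 3: X drops in col 1, lands at row 4
Move 4: O drops in col 3, lands at row 5
Move 5: X drops in col 1, lands at row 3
Move 6: O drops in col 0, lands at row 5
Move 7: X drops in col 3, lands at row 4
Move 8: O drops in col 1, lands at row 2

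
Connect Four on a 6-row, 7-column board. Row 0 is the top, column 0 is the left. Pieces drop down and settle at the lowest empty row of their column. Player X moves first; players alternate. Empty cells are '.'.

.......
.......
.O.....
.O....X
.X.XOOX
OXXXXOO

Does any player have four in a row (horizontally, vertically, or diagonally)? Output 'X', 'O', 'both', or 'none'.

X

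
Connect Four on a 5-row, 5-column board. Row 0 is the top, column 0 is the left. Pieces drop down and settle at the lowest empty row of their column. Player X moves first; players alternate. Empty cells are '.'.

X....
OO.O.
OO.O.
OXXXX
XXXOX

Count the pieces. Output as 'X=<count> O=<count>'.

X=9 O=8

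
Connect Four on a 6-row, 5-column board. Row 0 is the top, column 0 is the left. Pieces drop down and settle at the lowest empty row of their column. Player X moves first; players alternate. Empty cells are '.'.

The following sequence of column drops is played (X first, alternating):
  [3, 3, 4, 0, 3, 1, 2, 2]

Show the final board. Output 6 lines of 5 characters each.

Move 1: X drops in col 3, lands at row 5
Move 2: O drops in col 3, lands at row 4
Move 3: X drops in col 4, lands at row 5
Move 4: O drops in col 0, lands at row 5
Move 5: X drops in col 3, lands at row 3
Move 6: O drops in col 1, lands at row 5
Move 7: X drops in col 2, lands at row 5
Move 8: O drops in col 2, lands at row 4

Answer: .....
.....
.....
...X.
..OO.
OOXXX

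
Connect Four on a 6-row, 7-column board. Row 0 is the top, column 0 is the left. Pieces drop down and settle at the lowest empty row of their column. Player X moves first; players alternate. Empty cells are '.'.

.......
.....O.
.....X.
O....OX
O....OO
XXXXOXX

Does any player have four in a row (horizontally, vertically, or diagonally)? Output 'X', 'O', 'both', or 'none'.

X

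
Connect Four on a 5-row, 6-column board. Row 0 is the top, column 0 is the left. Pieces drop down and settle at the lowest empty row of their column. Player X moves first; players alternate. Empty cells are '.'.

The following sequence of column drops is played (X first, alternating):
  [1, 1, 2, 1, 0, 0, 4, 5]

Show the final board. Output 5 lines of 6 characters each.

Answer: ......
......
.O....
OO....
XXX.XO

Derivation:
Move 1: X drops in col 1, lands at row 4
Move 2: O drops in col 1, lands at row 3
Move 3: X drops in col 2, lands at row 4
Move 4: O drops in col 1, lands at row 2
Move 5: X drops in col 0, lands at row 4
Move 6: O drops in col 0, lands at row 3
Move 7: X drops in col 4, lands at row 4
Move 8: O drops in col 5, lands at row 4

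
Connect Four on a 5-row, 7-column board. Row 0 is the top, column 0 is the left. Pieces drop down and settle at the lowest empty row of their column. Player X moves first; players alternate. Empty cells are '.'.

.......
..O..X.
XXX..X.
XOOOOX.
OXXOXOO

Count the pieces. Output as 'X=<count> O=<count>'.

X=10 O=9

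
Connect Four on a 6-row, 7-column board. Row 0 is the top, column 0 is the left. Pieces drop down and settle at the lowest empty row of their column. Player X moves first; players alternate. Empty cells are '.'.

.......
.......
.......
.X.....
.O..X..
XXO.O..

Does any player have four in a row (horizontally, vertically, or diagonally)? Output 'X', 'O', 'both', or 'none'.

none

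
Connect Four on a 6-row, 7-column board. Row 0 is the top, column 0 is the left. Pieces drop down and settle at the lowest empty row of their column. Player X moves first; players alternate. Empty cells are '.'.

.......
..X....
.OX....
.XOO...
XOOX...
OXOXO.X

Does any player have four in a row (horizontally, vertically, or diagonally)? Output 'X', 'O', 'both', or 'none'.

none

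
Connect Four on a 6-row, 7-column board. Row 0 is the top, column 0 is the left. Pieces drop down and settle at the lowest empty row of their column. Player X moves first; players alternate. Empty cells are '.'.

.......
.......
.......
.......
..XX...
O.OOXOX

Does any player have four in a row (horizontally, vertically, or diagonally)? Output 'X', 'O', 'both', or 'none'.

none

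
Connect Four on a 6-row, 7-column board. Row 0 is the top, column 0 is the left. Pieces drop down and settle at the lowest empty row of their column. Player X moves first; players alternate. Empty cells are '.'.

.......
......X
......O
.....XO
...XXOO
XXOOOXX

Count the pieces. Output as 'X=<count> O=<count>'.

X=8 O=7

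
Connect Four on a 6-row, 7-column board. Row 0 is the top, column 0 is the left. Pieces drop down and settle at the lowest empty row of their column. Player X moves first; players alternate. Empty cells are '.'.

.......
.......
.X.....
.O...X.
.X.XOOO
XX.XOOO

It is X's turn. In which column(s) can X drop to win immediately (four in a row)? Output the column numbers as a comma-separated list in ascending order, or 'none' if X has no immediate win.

col 0: drop X → no win
col 1: drop X → no win
col 2: drop X → WIN!
col 3: drop X → no win
col 4: drop X → no win
col 5: drop X → no win
col 6: drop X → no win

Answer: 2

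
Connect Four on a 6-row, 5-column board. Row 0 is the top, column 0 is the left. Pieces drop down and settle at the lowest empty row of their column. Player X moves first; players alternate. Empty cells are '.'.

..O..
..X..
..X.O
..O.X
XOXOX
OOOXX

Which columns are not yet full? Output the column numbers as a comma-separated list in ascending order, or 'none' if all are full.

Answer: 0,1,3,4

Derivation:
col 0: top cell = '.' → open
col 1: top cell = '.' → open
col 2: top cell = 'O' → FULL
col 3: top cell = '.' → open
col 4: top cell = '.' → open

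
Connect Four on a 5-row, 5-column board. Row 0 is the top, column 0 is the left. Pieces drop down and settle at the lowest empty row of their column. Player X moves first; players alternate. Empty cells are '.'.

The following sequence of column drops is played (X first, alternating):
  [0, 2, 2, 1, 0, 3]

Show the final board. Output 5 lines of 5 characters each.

Answer: .....
.....
.....
X.X..
XOOO.

Derivation:
Move 1: X drops in col 0, lands at row 4
Move 2: O drops in col 2, lands at row 4
Move 3: X drops in col 2, lands at row 3
Move 4: O drops in col 1, lands at row 4
Move 5: X drops in col 0, lands at row 3
Move 6: O drops in col 3, lands at row 4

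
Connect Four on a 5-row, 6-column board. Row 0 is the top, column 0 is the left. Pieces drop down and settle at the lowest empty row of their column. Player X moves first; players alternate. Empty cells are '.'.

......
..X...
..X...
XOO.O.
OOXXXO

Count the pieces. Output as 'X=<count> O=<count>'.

X=6 O=6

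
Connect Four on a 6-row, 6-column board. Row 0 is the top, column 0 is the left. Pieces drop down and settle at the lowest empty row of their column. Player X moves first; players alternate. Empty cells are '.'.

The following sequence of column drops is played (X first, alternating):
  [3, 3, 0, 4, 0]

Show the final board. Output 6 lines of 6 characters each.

Move 1: X drops in col 3, lands at row 5
Move 2: O drops in col 3, lands at row 4
Move 3: X drops in col 0, lands at row 5
Move 4: O drops in col 4, lands at row 5
Move 5: X drops in col 0, lands at row 4

Answer: ......
......
......
......
X..O..
X..XO.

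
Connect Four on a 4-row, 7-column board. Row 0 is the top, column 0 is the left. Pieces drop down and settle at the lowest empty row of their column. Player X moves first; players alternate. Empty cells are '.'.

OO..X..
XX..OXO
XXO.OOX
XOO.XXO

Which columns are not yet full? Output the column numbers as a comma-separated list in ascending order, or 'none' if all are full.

col 0: top cell = 'O' → FULL
col 1: top cell = 'O' → FULL
col 2: top cell = '.' → open
col 3: top cell = '.' → open
col 4: top cell = 'X' → FULL
col 5: top cell = '.' → open
col 6: top cell = '.' → open

Answer: 2,3,5,6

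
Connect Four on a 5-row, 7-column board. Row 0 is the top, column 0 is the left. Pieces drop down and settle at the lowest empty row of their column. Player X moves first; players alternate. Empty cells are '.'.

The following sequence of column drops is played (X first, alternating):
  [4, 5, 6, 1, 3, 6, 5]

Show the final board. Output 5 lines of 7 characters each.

Answer: .......
.......
.......
.....XO
.O.XXOX

Derivation:
Move 1: X drops in col 4, lands at row 4
Move 2: O drops in col 5, lands at row 4
Move 3: X drops in col 6, lands at row 4
Move 4: O drops in col 1, lands at row 4
Move 5: X drops in col 3, lands at row 4
Move 6: O drops in col 6, lands at row 3
Move 7: X drops in col 5, lands at row 3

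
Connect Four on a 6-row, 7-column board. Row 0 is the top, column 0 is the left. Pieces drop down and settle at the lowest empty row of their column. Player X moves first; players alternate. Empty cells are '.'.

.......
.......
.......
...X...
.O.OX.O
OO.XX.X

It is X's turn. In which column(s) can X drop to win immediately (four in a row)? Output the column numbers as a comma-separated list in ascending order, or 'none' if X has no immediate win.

Answer: 5

Derivation:
col 0: drop X → no win
col 1: drop X → no win
col 2: drop X → no win
col 3: drop X → no win
col 4: drop X → no win
col 5: drop X → WIN!
col 6: drop X → no win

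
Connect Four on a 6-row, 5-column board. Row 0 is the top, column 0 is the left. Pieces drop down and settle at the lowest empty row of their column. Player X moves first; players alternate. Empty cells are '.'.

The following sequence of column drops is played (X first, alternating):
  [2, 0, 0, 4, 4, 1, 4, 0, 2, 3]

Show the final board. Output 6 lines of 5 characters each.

Move 1: X drops in col 2, lands at row 5
Move 2: O drops in col 0, lands at row 5
Move 3: X drops in col 0, lands at row 4
Move 4: O drops in col 4, lands at row 5
Move 5: X drops in col 4, lands at row 4
Move 6: O drops in col 1, lands at row 5
Move 7: X drops in col 4, lands at row 3
Move 8: O drops in col 0, lands at row 3
Move 9: X drops in col 2, lands at row 4
Move 10: O drops in col 3, lands at row 5

Answer: .....
.....
.....
O...X
X.X.X
OOXOO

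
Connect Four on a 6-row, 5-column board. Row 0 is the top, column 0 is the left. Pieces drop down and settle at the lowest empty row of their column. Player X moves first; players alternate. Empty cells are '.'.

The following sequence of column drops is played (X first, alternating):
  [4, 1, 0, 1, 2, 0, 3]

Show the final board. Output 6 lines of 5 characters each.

Move 1: X drops in col 4, lands at row 5
Move 2: O drops in col 1, lands at row 5
Move 3: X drops in col 0, lands at row 5
Move 4: O drops in col 1, lands at row 4
Move 5: X drops in col 2, lands at row 5
Move 6: O drops in col 0, lands at row 4
Move 7: X drops in col 3, lands at row 5

Answer: .....
.....
.....
.....
OO...
XOXXX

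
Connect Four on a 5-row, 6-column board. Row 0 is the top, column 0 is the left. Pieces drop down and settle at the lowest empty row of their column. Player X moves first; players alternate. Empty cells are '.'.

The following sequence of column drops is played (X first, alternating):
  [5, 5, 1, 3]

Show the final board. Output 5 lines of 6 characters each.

Answer: ......
......
......
.....O
.X.O.X

Derivation:
Move 1: X drops in col 5, lands at row 4
Move 2: O drops in col 5, lands at row 3
Move 3: X drops in col 1, lands at row 4
Move 4: O drops in col 3, lands at row 4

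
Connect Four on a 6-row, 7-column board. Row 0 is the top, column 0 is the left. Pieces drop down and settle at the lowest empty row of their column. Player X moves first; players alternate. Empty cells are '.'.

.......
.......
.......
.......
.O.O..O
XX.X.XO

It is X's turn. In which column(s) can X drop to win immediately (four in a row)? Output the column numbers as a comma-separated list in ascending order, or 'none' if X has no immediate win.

Answer: 2

Derivation:
col 0: drop X → no win
col 1: drop X → no win
col 2: drop X → WIN!
col 3: drop X → no win
col 4: drop X → no win
col 5: drop X → no win
col 6: drop X → no win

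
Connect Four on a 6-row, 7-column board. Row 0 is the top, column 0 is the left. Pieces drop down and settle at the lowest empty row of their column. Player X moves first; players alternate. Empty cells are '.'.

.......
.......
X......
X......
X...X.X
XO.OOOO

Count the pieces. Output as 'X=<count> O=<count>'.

X=6 O=5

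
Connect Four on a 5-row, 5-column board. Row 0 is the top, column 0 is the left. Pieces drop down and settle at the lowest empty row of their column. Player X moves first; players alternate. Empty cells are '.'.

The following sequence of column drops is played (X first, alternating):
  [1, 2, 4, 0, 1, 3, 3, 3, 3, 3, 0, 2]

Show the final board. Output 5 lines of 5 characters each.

Move 1: X drops in col 1, lands at row 4
Move 2: O drops in col 2, lands at row 4
Move 3: X drops in col 4, lands at row 4
Move 4: O drops in col 0, lands at row 4
Move 5: X drops in col 1, lands at row 3
Move 6: O drops in col 3, lands at row 4
Move 7: X drops in col 3, lands at row 3
Move 8: O drops in col 3, lands at row 2
Move 9: X drops in col 3, lands at row 1
Move 10: O drops in col 3, lands at row 0
Move 11: X drops in col 0, lands at row 3
Move 12: O drops in col 2, lands at row 3

Answer: ...O.
...X.
...O.
XXOX.
OXOOX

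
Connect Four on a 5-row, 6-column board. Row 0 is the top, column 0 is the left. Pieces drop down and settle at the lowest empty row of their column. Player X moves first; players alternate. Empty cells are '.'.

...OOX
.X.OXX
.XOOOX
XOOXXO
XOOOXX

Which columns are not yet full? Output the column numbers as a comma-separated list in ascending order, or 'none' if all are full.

Answer: 0,1,2

Derivation:
col 0: top cell = '.' → open
col 1: top cell = '.' → open
col 2: top cell = '.' → open
col 3: top cell = 'O' → FULL
col 4: top cell = 'O' → FULL
col 5: top cell = 'X' → FULL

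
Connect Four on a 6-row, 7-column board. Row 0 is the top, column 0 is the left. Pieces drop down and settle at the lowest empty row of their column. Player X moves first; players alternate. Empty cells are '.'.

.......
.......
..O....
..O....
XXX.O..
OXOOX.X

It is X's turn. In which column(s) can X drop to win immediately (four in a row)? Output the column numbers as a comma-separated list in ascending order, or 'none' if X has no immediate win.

Answer: 3

Derivation:
col 0: drop X → no win
col 1: drop X → no win
col 2: drop X → no win
col 3: drop X → WIN!
col 4: drop X → no win
col 5: drop X → no win
col 6: drop X → no win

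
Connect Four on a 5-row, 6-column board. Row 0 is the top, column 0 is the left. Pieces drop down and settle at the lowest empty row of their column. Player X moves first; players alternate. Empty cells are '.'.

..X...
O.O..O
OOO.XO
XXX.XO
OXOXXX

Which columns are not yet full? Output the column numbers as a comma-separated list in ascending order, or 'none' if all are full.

Answer: 0,1,3,4,5

Derivation:
col 0: top cell = '.' → open
col 1: top cell = '.' → open
col 2: top cell = 'X' → FULL
col 3: top cell = '.' → open
col 4: top cell = '.' → open
col 5: top cell = '.' → open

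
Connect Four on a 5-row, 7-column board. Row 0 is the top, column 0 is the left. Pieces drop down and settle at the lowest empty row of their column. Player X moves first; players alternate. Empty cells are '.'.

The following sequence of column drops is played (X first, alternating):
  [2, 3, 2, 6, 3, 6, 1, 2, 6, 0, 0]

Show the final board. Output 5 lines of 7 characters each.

Answer: .......
.......
..O...X
X.XX..O
OXXO..O

Derivation:
Move 1: X drops in col 2, lands at row 4
Move 2: O drops in col 3, lands at row 4
Move 3: X drops in col 2, lands at row 3
Move 4: O drops in col 6, lands at row 4
Move 5: X drops in col 3, lands at row 3
Move 6: O drops in col 6, lands at row 3
Move 7: X drops in col 1, lands at row 4
Move 8: O drops in col 2, lands at row 2
Move 9: X drops in col 6, lands at row 2
Move 10: O drops in col 0, lands at row 4
Move 11: X drops in col 0, lands at row 3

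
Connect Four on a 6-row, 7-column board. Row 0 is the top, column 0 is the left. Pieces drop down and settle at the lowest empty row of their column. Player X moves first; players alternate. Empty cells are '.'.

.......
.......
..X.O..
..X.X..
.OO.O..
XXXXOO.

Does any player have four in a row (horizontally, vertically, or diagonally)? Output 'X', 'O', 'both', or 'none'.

X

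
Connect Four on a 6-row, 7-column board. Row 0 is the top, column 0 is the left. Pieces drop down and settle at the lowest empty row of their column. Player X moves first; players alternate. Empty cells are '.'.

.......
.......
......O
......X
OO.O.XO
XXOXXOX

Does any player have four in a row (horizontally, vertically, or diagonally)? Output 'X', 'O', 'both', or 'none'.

none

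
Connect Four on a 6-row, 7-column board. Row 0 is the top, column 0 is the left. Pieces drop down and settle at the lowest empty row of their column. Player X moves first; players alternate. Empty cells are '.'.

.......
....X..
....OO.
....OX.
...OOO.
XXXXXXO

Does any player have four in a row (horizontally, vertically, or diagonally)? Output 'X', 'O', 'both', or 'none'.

X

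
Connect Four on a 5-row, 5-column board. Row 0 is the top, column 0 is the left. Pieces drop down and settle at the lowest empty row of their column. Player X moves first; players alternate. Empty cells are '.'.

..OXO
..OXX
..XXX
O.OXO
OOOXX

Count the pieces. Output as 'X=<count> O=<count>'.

X=9 O=9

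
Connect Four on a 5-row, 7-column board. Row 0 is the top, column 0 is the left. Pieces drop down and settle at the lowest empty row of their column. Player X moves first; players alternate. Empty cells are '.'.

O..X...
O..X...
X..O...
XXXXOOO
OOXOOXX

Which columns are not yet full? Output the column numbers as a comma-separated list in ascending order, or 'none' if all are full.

Answer: 1,2,4,5,6

Derivation:
col 0: top cell = 'O' → FULL
col 1: top cell = '.' → open
col 2: top cell = '.' → open
col 3: top cell = 'X' → FULL
col 4: top cell = '.' → open
col 5: top cell = '.' → open
col 6: top cell = '.' → open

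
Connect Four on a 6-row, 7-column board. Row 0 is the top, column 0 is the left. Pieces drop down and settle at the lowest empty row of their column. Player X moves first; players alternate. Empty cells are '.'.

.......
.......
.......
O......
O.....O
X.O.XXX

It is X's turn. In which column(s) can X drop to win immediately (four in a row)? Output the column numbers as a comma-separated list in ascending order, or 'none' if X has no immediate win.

col 0: drop X → no win
col 1: drop X → no win
col 2: drop X → no win
col 3: drop X → WIN!
col 4: drop X → no win
col 5: drop X → no win
col 6: drop X → no win

Answer: 3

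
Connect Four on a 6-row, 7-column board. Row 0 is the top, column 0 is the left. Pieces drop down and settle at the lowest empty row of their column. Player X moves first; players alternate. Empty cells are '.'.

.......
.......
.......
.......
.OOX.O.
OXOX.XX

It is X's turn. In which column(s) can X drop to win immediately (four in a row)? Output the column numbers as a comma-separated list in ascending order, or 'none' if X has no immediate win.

Answer: 4

Derivation:
col 0: drop X → no win
col 1: drop X → no win
col 2: drop X → no win
col 3: drop X → no win
col 4: drop X → WIN!
col 5: drop X → no win
col 6: drop X → no win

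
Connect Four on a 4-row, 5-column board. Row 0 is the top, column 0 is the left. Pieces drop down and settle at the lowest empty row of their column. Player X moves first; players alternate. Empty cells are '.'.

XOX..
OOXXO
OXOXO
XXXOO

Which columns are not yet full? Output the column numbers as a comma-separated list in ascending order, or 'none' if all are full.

col 0: top cell = 'X' → FULL
col 1: top cell = 'O' → FULL
col 2: top cell = 'X' → FULL
col 3: top cell = '.' → open
col 4: top cell = '.' → open

Answer: 3,4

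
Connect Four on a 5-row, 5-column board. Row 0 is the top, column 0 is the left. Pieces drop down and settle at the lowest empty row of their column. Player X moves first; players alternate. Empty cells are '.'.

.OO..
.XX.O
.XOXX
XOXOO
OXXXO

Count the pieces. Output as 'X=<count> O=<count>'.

X=10 O=9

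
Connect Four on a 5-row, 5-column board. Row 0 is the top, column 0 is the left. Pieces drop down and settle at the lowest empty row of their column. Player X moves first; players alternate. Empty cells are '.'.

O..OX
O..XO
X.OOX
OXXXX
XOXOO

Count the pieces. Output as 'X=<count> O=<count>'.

X=10 O=10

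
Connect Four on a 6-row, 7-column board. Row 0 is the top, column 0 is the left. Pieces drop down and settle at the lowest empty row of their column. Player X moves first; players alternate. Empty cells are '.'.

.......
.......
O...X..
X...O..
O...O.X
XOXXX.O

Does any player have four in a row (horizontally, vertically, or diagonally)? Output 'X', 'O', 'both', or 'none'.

none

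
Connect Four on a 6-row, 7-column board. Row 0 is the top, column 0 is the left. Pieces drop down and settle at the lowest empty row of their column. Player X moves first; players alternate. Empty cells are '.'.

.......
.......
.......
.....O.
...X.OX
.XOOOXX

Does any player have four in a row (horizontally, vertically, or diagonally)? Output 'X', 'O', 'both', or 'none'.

none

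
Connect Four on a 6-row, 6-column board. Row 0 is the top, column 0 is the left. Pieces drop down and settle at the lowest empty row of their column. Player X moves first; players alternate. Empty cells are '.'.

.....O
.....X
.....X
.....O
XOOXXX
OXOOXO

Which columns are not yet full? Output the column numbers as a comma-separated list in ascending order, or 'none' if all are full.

col 0: top cell = '.' → open
col 1: top cell = '.' → open
col 2: top cell = '.' → open
col 3: top cell = '.' → open
col 4: top cell = '.' → open
col 5: top cell = 'O' → FULL

Answer: 0,1,2,3,4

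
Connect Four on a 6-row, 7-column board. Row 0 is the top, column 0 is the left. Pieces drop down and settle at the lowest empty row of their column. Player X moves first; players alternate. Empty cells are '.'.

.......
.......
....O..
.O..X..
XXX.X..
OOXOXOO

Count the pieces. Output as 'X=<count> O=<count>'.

X=7 O=7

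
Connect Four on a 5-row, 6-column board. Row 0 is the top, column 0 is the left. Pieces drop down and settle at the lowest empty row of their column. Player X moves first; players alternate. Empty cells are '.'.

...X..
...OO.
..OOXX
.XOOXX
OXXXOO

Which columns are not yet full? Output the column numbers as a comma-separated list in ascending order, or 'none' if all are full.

Answer: 0,1,2,4,5

Derivation:
col 0: top cell = '.' → open
col 1: top cell = '.' → open
col 2: top cell = '.' → open
col 3: top cell = 'X' → FULL
col 4: top cell = '.' → open
col 5: top cell = '.' → open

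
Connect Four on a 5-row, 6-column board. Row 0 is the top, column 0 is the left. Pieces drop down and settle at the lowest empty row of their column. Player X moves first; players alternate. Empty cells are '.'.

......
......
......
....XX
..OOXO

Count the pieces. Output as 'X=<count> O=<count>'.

X=3 O=3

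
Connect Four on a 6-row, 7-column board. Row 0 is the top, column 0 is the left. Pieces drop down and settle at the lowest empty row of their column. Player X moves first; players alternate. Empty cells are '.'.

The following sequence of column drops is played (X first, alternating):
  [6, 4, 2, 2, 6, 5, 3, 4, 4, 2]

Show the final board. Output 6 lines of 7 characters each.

Move 1: X drops in col 6, lands at row 5
Move 2: O drops in col 4, lands at row 5
Move 3: X drops in col 2, lands at row 5
Move 4: O drops in col 2, lands at row 4
Move 5: X drops in col 6, lands at row 4
Move 6: O drops in col 5, lands at row 5
Move 7: X drops in col 3, lands at row 5
Move 8: O drops in col 4, lands at row 4
Move 9: X drops in col 4, lands at row 3
Move 10: O drops in col 2, lands at row 3

Answer: .......
.......
.......
..O.X..
..O.O.X
..XXOOX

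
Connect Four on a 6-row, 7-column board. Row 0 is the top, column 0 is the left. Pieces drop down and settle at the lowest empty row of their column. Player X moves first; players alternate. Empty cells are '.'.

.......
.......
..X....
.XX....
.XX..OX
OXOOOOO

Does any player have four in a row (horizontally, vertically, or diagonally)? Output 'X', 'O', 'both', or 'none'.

O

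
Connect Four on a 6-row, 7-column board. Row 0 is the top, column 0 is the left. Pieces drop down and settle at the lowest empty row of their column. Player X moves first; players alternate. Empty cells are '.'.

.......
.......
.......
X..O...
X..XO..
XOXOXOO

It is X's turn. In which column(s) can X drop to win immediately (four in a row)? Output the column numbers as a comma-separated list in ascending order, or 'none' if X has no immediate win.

Answer: 0

Derivation:
col 0: drop X → WIN!
col 1: drop X → no win
col 2: drop X → no win
col 3: drop X → no win
col 4: drop X → no win
col 5: drop X → no win
col 6: drop X → no win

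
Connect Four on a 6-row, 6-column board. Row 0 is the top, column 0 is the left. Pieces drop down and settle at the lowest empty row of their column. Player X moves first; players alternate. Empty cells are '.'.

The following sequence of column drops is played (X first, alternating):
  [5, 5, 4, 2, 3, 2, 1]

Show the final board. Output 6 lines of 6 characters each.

Answer: ......
......
......
......
..O..O
.XOXXX

Derivation:
Move 1: X drops in col 5, lands at row 5
Move 2: O drops in col 5, lands at row 4
Move 3: X drops in col 4, lands at row 5
Move 4: O drops in col 2, lands at row 5
Move 5: X drops in col 3, lands at row 5
Move 6: O drops in col 2, lands at row 4
Move 7: X drops in col 1, lands at row 5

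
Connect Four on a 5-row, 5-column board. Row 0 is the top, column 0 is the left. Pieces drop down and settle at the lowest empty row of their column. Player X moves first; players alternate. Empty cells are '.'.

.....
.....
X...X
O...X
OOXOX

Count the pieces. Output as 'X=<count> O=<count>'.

X=5 O=4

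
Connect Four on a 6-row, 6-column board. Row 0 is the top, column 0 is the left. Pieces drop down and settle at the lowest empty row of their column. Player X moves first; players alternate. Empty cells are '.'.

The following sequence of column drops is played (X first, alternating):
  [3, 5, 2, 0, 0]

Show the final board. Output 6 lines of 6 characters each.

Answer: ......
......
......
......
X.....
O.XX.O

Derivation:
Move 1: X drops in col 3, lands at row 5
Move 2: O drops in col 5, lands at row 5
Move 3: X drops in col 2, lands at row 5
Move 4: O drops in col 0, lands at row 5
Move 5: X drops in col 0, lands at row 4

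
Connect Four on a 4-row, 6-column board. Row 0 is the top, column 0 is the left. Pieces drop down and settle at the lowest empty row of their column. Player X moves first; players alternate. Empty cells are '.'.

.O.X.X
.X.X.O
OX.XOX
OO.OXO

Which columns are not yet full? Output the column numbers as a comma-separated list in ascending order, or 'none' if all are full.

Answer: 0,2,4

Derivation:
col 0: top cell = '.' → open
col 1: top cell = 'O' → FULL
col 2: top cell = '.' → open
col 3: top cell = 'X' → FULL
col 4: top cell = '.' → open
col 5: top cell = 'X' → FULL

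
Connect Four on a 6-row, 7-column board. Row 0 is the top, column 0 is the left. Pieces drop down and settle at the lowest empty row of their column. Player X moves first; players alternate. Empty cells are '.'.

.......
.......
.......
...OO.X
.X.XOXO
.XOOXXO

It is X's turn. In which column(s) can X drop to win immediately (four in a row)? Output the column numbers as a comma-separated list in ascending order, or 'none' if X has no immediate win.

Answer: none

Derivation:
col 0: drop X → no win
col 1: drop X → no win
col 2: drop X → no win
col 3: drop X → no win
col 4: drop X → no win
col 5: drop X → no win
col 6: drop X → no win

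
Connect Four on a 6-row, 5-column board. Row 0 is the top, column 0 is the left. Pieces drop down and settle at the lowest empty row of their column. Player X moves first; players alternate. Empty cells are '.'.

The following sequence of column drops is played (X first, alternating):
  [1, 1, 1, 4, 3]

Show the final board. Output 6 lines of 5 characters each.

Answer: .....
.....
.....
.X...
.O...
.X.XO

Derivation:
Move 1: X drops in col 1, lands at row 5
Move 2: O drops in col 1, lands at row 4
Move 3: X drops in col 1, lands at row 3
Move 4: O drops in col 4, lands at row 5
Move 5: X drops in col 3, lands at row 5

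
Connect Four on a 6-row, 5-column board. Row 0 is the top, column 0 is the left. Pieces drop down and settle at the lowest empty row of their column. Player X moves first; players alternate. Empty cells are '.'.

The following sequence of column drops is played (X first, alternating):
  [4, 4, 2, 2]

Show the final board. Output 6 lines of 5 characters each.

Answer: .....
.....
.....
.....
..O.O
..X.X

Derivation:
Move 1: X drops in col 4, lands at row 5
Move 2: O drops in col 4, lands at row 4
Move 3: X drops in col 2, lands at row 5
Move 4: O drops in col 2, lands at row 4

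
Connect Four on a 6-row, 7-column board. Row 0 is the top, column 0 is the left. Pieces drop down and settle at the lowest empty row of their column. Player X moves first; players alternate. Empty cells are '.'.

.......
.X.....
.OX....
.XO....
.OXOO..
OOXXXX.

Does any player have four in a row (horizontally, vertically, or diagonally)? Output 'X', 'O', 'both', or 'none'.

X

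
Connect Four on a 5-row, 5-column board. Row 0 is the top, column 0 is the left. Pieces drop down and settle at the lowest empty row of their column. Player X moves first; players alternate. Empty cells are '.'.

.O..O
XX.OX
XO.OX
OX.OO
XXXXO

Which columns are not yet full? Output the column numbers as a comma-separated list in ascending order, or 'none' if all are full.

Answer: 0,2,3

Derivation:
col 0: top cell = '.' → open
col 1: top cell = 'O' → FULL
col 2: top cell = '.' → open
col 3: top cell = '.' → open
col 4: top cell = 'O' → FULL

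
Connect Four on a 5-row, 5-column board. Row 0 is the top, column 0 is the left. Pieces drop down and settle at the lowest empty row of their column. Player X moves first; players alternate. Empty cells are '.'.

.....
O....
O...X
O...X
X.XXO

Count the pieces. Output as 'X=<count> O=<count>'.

X=5 O=4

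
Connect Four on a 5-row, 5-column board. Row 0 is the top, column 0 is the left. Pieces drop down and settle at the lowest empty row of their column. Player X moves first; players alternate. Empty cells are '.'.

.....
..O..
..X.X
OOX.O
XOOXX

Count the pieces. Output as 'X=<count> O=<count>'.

X=6 O=6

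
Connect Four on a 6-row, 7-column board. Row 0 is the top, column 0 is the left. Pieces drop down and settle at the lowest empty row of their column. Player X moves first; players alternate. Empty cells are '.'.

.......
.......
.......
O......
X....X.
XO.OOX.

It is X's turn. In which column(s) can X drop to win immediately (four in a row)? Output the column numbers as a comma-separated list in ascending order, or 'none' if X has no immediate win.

Answer: none

Derivation:
col 0: drop X → no win
col 1: drop X → no win
col 2: drop X → no win
col 3: drop X → no win
col 4: drop X → no win
col 5: drop X → no win
col 6: drop X → no win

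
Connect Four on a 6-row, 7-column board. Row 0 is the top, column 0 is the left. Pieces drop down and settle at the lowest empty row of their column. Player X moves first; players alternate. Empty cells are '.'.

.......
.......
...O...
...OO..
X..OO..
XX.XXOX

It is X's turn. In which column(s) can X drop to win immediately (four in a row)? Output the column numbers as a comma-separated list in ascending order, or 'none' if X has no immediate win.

col 0: drop X → no win
col 1: drop X → no win
col 2: drop X → WIN!
col 3: drop X → no win
col 4: drop X → no win
col 5: drop X → no win
col 6: drop X → no win

Answer: 2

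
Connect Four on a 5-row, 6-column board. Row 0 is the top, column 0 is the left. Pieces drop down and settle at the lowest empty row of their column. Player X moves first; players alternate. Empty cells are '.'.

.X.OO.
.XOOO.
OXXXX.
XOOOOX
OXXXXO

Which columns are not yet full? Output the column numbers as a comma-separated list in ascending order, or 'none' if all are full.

Answer: 0,2,5

Derivation:
col 0: top cell = '.' → open
col 1: top cell = 'X' → FULL
col 2: top cell = '.' → open
col 3: top cell = 'O' → FULL
col 4: top cell = 'O' → FULL
col 5: top cell = '.' → open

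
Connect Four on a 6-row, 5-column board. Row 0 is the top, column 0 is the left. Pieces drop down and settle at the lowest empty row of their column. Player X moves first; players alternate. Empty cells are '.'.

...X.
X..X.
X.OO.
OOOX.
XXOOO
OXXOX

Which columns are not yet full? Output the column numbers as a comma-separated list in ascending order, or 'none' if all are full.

col 0: top cell = '.' → open
col 1: top cell = '.' → open
col 2: top cell = '.' → open
col 3: top cell = 'X' → FULL
col 4: top cell = '.' → open

Answer: 0,1,2,4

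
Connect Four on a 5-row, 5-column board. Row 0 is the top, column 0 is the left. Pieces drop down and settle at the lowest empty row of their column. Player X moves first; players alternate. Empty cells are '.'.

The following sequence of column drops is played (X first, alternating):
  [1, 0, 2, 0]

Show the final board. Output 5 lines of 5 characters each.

Answer: .....
.....
.....
O....
OXX..

Derivation:
Move 1: X drops in col 1, lands at row 4
Move 2: O drops in col 0, lands at row 4
Move 3: X drops in col 2, lands at row 4
Move 4: O drops in col 0, lands at row 3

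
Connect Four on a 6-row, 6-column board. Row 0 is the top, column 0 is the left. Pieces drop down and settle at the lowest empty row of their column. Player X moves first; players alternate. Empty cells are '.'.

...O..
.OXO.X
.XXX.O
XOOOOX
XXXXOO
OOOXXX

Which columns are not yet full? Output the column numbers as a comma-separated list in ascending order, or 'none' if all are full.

col 0: top cell = '.' → open
col 1: top cell = '.' → open
col 2: top cell = '.' → open
col 3: top cell = 'O' → FULL
col 4: top cell = '.' → open
col 5: top cell = '.' → open

Answer: 0,1,2,4,5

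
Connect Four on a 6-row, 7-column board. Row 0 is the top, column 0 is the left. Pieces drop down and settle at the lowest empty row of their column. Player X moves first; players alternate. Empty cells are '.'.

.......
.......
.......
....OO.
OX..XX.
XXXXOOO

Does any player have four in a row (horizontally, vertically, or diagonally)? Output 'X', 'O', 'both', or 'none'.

X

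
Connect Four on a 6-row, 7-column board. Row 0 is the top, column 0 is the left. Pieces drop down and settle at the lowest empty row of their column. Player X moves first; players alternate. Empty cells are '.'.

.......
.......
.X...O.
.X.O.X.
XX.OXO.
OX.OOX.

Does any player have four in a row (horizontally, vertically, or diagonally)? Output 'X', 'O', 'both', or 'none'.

X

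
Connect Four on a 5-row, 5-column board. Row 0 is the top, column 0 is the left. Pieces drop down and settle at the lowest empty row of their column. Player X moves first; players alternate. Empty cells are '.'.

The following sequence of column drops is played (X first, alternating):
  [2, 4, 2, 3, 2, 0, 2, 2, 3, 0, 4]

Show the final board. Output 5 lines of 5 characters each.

Answer: ..O..
..X..
..X..
O.XXX
O.XOO

Derivation:
Move 1: X drops in col 2, lands at row 4
Move 2: O drops in col 4, lands at row 4
Move 3: X drops in col 2, lands at row 3
Move 4: O drops in col 3, lands at row 4
Move 5: X drops in col 2, lands at row 2
Move 6: O drops in col 0, lands at row 4
Move 7: X drops in col 2, lands at row 1
Move 8: O drops in col 2, lands at row 0
Move 9: X drops in col 3, lands at row 3
Move 10: O drops in col 0, lands at row 3
Move 11: X drops in col 4, lands at row 3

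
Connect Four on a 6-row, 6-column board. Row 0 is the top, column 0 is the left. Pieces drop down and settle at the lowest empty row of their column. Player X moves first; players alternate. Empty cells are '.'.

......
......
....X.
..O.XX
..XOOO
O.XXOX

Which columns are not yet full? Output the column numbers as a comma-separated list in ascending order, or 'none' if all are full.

Answer: 0,1,2,3,4,5

Derivation:
col 0: top cell = '.' → open
col 1: top cell = '.' → open
col 2: top cell = '.' → open
col 3: top cell = '.' → open
col 4: top cell = '.' → open
col 5: top cell = '.' → open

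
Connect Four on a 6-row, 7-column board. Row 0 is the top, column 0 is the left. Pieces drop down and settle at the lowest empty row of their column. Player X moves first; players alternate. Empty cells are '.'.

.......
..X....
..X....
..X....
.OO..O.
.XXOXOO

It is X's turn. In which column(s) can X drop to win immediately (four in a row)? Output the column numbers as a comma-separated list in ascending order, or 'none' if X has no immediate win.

col 0: drop X → no win
col 1: drop X → no win
col 2: drop X → WIN!
col 3: drop X → no win
col 4: drop X → no win
col 5: drop X → no win
col 6: drop X → no win

Answer: 2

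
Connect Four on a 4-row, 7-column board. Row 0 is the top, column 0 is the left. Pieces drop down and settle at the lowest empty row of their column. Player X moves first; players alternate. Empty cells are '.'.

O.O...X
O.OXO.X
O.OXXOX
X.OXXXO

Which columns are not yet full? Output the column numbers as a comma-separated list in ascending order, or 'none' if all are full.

col 0: top cell = 'O' → FULL
col 1: top cell = '.' → open
col 2: top cell = 'O' → FULL
col 3: top cell = '.' → open
col 4: top cell = '.' → open
col 5: top cell = '.' → open
col 6: top cell = 'X' → FULL

Answer: 1,3,4,5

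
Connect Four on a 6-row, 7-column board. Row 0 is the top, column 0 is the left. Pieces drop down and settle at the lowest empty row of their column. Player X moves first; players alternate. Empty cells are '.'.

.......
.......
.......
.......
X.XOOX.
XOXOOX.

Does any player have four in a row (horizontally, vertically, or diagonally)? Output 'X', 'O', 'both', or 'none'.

none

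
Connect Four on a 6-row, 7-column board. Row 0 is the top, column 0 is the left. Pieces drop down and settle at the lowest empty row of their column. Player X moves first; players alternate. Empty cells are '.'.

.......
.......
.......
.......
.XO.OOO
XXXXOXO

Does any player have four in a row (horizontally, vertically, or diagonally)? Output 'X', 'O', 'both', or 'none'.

X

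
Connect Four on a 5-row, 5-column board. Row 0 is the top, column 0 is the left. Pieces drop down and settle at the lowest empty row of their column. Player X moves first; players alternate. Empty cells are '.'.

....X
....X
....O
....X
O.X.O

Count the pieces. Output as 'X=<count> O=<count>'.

X=4 O=3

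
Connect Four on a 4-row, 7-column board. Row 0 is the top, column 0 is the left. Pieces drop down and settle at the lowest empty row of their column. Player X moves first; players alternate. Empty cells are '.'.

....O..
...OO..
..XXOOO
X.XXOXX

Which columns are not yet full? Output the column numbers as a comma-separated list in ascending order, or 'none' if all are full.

col 0: top cell = '.' → open
col 1: top cell = '.' → open
col 2: top cell = '.' → open
col 3: top cell = '.' → open
col 4: top cell = 'O' → FULL
col 5: top cell = '.' → open
col 6: top cell = '.' → open

Answer: 0,1,2,3,5,6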